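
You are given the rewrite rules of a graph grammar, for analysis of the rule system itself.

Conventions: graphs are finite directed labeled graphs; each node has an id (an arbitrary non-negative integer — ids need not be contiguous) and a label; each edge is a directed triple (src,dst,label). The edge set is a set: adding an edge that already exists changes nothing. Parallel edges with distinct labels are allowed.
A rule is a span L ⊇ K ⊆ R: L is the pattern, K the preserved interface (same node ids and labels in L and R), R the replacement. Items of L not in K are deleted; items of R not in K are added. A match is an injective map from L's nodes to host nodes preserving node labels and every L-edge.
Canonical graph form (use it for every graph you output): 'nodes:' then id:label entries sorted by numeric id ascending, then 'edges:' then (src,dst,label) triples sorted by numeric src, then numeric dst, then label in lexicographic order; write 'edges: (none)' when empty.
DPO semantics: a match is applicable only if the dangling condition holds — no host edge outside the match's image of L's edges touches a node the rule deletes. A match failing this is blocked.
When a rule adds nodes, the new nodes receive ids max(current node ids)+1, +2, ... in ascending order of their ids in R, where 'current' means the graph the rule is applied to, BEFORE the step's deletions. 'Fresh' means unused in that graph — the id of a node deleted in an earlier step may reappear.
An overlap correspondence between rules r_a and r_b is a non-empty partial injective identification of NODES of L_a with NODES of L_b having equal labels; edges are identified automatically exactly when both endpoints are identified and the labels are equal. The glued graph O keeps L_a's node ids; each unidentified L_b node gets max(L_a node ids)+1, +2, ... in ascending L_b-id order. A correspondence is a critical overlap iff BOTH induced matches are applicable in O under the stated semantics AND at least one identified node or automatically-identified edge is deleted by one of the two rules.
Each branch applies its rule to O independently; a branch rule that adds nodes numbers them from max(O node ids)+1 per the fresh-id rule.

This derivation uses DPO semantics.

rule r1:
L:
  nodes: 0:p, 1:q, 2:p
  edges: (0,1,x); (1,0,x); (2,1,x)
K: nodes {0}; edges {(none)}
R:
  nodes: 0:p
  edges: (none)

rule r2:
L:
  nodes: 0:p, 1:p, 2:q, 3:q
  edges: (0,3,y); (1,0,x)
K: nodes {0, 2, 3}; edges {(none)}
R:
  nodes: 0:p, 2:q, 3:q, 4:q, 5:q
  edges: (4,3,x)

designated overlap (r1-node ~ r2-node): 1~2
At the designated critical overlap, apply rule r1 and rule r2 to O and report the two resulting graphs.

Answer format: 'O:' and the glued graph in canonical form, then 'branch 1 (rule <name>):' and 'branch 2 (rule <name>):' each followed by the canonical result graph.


O:
nodes: 0:p, 1:q, 2:p, 3:p, 4:p, 5:q
edges: (0,1,x); (1,0,x); (2,1,x); (3,5,y); (4,3,x)
branch 1 (rule r1):
nodes: 0:p, 3:p, 4:p, 5:q
edges: (3,5,y); (4,3,x)
branch 2 (rule r2):
nodes: 0:p, 1:q, 2:p, 3:p, 5:q, 6:q, 7:q
edges: (0,1,x); (1,0,x); (2,1,x); (6,5,x)


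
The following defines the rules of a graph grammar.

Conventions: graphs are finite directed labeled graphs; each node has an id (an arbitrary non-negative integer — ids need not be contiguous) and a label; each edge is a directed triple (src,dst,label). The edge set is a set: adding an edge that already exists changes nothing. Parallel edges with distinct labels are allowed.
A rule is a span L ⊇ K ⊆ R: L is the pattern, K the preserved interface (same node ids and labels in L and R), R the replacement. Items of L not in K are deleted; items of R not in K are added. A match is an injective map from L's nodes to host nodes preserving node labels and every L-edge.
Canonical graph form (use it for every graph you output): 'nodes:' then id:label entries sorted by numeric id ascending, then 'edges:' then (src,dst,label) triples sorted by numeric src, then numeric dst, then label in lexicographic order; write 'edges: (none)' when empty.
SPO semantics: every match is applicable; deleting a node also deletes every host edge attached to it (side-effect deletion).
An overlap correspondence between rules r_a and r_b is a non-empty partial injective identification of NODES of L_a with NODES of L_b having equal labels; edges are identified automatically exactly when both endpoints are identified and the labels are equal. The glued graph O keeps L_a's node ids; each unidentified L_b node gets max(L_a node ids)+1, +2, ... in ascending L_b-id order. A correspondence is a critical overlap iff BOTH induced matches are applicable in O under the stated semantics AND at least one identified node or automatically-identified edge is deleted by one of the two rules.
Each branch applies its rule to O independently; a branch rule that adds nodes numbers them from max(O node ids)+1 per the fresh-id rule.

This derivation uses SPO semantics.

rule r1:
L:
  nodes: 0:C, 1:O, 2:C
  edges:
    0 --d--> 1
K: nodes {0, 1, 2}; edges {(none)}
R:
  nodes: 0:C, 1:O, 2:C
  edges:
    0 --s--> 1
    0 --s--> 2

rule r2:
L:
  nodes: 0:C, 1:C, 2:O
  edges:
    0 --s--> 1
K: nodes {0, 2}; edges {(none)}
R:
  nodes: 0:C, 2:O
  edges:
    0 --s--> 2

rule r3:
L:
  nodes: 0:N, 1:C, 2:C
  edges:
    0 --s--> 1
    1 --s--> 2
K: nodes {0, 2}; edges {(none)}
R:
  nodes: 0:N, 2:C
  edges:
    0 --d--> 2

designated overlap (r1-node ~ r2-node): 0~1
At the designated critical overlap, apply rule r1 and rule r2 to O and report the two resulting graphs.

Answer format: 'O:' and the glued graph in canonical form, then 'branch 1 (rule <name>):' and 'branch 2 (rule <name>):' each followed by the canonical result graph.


O:
nodes: 0:C, 1:O, 2:C, 3:C, 4:O
edges: (0,1,d); (3,0,s)
branch 1 (rule r1):
nodes: 0:C, 1:O, 2:C, 3:C, 4:O
edges: (0,1,s); (0,2,s); (3,0,s)
branch 2 (rule r2):
nodes: 1:O, 2:C, 3:C, 4:O
edges: (3,4,s)


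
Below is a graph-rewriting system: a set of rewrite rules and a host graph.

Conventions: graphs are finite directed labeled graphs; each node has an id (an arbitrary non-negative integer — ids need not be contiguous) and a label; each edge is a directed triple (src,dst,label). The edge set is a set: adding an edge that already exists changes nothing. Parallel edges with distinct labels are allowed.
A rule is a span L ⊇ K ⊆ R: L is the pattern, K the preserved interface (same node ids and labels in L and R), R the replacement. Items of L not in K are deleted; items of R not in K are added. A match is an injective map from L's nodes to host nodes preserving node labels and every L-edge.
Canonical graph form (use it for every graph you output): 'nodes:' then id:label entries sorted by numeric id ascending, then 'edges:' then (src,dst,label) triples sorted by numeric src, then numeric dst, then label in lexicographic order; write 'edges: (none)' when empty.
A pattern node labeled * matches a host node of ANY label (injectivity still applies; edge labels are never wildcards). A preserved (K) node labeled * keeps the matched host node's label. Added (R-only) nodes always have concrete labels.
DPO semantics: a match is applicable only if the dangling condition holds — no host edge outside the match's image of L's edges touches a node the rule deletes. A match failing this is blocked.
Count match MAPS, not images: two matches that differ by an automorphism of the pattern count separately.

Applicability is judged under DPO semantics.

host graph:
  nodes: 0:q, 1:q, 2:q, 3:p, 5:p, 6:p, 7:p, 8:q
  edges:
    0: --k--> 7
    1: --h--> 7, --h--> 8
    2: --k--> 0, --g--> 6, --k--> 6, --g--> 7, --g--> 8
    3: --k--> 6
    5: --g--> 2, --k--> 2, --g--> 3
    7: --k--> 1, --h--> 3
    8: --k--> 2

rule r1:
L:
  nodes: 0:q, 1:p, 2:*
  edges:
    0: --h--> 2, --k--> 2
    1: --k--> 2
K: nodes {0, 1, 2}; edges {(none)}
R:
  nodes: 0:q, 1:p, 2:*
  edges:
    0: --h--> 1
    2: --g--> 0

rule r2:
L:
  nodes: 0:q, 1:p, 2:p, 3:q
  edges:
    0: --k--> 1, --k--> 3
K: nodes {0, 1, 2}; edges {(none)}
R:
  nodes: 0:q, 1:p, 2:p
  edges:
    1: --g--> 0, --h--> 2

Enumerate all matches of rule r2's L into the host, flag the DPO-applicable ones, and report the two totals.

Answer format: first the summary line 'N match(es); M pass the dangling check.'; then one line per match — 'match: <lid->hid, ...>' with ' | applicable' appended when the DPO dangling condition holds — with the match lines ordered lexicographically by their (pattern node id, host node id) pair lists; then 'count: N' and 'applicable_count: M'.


3 match(es); 0 pass the dangling check.
match: 0->2, 1->6, 2->3, 3->0
match: 0->2, 1->6, 2->5, 3->0
match: 0->2, 1->6, 2->7, 3->0
count: 3
applicable_count: 0


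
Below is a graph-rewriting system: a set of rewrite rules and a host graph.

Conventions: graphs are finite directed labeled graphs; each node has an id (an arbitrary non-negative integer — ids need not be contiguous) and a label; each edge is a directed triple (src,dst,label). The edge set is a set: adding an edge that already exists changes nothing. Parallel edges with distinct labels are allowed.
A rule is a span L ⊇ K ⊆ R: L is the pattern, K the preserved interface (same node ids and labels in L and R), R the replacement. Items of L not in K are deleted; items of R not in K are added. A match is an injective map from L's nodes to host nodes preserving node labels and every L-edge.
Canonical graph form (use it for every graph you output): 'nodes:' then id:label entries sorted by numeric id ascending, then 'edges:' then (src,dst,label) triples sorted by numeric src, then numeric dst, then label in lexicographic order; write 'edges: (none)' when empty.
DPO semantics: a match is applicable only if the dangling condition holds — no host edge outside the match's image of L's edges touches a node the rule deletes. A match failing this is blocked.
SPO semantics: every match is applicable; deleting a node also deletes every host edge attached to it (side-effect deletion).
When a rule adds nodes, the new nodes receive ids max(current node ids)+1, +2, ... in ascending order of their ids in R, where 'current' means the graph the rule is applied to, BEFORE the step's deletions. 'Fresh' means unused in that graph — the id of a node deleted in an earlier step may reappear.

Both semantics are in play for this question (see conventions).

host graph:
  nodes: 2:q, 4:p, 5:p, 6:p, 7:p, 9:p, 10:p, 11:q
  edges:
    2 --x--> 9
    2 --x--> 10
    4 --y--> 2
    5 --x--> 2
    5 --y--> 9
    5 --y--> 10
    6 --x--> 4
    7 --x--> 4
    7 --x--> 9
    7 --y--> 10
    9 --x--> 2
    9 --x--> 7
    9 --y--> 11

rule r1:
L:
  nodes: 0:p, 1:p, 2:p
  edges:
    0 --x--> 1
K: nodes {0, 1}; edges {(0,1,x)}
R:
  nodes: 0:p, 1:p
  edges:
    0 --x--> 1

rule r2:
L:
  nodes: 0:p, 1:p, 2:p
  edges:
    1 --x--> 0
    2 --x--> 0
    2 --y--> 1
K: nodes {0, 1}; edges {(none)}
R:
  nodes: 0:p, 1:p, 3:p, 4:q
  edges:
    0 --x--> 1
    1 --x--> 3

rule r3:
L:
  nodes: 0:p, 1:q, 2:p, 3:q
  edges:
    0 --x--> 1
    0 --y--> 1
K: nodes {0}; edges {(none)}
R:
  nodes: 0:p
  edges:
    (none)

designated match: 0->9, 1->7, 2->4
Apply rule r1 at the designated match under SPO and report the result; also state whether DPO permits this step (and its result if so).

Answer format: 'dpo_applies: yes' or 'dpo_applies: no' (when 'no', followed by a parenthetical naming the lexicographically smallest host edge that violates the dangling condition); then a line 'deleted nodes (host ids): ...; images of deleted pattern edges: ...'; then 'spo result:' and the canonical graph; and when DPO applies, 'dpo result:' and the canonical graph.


dpo_applies: no
(the rule deletes node 4, which keeps host edge (4,2,y) outside the match image — the dangling condition fails, DPO blocks; SPO proceeds and side-deletes such edges)
deleted nodes (host ids): 4; images of deleted pattern edges: (none)
spo result:
nodes: 2:q, 5:p, 6:p, 7:p, 9:p, 10:p, 11:q
edges: (2,9,x); (2,10,x); (5,2,x); (5,9,y); (5,10,y); (7,9,x); (7,10,y); (9,2,x); (9,7,x); (9,11,y)


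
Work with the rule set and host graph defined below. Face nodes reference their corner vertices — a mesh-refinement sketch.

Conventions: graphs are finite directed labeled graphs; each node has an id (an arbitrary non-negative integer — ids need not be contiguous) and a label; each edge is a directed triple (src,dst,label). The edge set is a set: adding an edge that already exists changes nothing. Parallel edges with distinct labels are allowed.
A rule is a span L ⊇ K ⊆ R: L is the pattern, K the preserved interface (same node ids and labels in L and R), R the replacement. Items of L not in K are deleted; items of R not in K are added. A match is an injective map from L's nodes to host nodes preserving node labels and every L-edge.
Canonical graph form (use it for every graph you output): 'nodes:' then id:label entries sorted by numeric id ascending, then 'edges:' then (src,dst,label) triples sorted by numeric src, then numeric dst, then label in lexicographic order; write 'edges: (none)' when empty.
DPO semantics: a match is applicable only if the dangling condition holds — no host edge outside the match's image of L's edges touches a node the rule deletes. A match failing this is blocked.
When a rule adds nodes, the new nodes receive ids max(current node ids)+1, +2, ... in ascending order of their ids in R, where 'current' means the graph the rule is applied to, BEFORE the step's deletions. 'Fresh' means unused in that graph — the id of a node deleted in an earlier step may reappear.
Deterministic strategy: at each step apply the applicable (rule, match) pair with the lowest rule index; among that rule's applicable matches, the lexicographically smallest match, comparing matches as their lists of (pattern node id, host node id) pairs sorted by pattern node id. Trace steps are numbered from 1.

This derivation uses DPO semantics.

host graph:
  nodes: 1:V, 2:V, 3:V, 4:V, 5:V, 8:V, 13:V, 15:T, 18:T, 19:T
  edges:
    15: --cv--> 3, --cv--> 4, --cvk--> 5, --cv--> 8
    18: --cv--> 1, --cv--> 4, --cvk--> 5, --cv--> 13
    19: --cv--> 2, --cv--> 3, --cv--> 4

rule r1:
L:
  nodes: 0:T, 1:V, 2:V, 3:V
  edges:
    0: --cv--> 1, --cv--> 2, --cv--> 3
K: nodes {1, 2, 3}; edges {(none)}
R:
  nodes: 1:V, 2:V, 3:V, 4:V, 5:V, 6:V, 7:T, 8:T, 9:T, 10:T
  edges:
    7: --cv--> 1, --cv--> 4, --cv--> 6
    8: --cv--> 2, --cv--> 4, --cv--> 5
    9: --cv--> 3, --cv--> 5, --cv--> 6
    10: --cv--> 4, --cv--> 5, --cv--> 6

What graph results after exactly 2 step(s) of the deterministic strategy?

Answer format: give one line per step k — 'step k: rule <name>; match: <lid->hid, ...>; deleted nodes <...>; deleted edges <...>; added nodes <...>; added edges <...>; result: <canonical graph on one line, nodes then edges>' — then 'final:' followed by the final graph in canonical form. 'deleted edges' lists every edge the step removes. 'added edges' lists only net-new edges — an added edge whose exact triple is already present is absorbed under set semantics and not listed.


step 1: rule r1; match: 0->19, 1->2, 2->3, 3->4; deleted nodes 19; deleted edges (19,2,cv); (19,3,cv); (19,4,cv); added nodes 20, 21, 22, 23, 24, 25, 26; added edges (23,2,cv); (23,20,cv); (23,22,cv); (24,3,cv); (24,20,cv); (24,21,cv); (25,4,cv); (25,21,cv); (25,22,cv); (26,20,cv); (26,21,cv); (26,22,cv); result: nodes: 1:V, 2:V, 3:V, 4:V, 5:V, 8:V, 13:V, 15:T, 18:T, 20:V, 21:V, 22:V, 23:T, 24:T, 25:T, 26:T edges: (15,3,cv); (15,4,cv); (15,5,cvk); (15,8,cv); (18,1,cv); (18,4,cv); (18,5,cvk); (18,13,cv); (23,2,cv); (23,20,cv); (23,22,cv); (24,3,cv); (24,20,cv); (24,21,cv); (25,4,cv); (25,21,cv); (25,22,cv); (26,20,cv); (26,21,cv); (26,22,cv)
step 2: rule r1; match: 0->23, 1->2, 2->20, 3->22; deleted nodes 23; deleted edges (23,2,cv); (23,20,cv); (23,22,cv); added nodes 27, 28, 29, 30, 31, 32, 33; added edges (30,2,cv); (30,27,cv); (30,29,cv); (31,20,cv); (31,27,cv); (31,28,cv); (32,22,cv); (32,28,cv); (32,29,cv); (33,27,cv); (33,28,cv); (33,29,cv); result: nodes: 1:V, 2:V, 3:V, 4:V, 5:V, 8:V, 13:V, 15:T, 18:T, 20:V, 21:V, 22:V, 24:T, 25:T, 26:T, 27:V, 28:V, 29:V, 30:T, 31:T, 32:T, 33:T edges: (15,3,cv); (15,4,cv); (15,5,cvk); (15,8,cv); (18,1,cv); (18,4,cv); (18,5,cvk); (18,13,cv); (24,3,cv); (24,20,cv); (24,21,cv); (25,4,cv); (25,21,cv); (25,22,cv); (26,20,cv); (26,21,cv); (26,22,cv); (30,2,cv); (30,27,cv); (30,29,cv); (31,20,cv); (31,27,cv); (31,28,cv); (32,22,cv); (32,28,cv); (32,29,cv); (33,27,cv); (33,28,cv); (33,29,cv)
final:
nodes: 1:V, 2:V, 3:V, 4:V, 5:V, 8:V, 13:V, 15:T, 18:T, 20:V, 21:V, 22:V, 24:T, 25:T, 26:T, 27:V, 28:V, 29:V, 30:T, 31:T, 32:T, 33:T
edges: (15,3,cv); (15,4,cv); (15,5,cvk); (15,8,cv); (18,1,cv); (18,4,cv); (18,5,cvk); (18,13,cv); (24,3,cv); (24,20,cv); (24,21,cv); (25,4,cv); (25,21,cv); (25,22,cv); (26,20,cv); (26,21,cv); (26,22,cv); (30,2,cv); (30,27,cv); (30,29,cv); (31,20,cv); (31,27,cv); (31,28,cv); (32,22,cv); (32,28,cv); (32,29,cv); (33,27,cv); (33,28,cv); (33,29,cv)


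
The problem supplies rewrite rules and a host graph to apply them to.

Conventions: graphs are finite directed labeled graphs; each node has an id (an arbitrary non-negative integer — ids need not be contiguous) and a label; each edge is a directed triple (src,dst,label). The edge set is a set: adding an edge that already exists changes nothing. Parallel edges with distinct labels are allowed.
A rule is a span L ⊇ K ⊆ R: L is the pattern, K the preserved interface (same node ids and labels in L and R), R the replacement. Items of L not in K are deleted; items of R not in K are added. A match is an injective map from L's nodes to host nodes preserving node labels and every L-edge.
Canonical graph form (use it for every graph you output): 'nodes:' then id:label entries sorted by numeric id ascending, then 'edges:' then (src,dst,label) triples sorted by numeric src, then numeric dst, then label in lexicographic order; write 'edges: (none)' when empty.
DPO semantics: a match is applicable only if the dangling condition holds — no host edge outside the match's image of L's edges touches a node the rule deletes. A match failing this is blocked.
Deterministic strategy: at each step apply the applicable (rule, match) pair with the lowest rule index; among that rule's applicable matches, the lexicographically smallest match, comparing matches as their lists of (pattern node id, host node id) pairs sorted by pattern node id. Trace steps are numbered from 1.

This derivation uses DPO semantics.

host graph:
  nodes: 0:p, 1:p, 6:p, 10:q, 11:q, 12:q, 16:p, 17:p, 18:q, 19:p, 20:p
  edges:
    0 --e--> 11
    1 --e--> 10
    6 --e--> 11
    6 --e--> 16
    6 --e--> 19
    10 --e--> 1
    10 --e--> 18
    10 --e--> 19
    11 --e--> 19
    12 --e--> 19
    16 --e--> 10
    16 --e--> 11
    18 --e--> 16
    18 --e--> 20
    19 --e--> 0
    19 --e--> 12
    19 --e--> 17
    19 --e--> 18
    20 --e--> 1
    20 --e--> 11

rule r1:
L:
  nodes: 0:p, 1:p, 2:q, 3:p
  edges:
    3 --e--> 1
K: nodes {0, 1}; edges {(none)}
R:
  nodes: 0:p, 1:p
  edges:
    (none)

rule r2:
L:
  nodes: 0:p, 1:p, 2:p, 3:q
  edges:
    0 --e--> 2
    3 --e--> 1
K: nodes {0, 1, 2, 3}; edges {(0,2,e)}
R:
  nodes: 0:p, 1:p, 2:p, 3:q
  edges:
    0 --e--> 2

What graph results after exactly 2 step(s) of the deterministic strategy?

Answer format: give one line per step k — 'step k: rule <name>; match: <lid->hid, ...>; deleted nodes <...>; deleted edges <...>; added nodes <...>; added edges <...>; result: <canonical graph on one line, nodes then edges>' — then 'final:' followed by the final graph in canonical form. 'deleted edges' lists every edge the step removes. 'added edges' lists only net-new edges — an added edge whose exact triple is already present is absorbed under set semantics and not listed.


step 1: rule r2; match: 0->6, 1->1, 2->16, 3->10; deleted nodes (none); deleted edges (10,1,e); added nodes (none); added edges (none); result: nodes: 0:p, 1:p, 6:p, 10:q, 11:q, 12:q, 16:p, 17:p, 18:q, 19:p, 20:p edges: (0,11,e); (1,10,e); (6,11,e); (6,16,e); (6,19,e); (10,18,e); (10,19,e); (11,19,e); (12,19,e); (16,10,e); (16,11,e); (18,16,e); (18,20,e); (19,0,e); (19,12,e); (19,17,e); (19,18,e); (20,1,e); (20,11,e)
step 2: rule r2; match: 0->6, 1->16, 2->19, 3->18; deleted nodes (none); deleted edges (18,16,e); added nodes (none); added edges (none); result: nodes: 0:p, 1:p, 6:p, 10:q, 11:q, 12:q, 16:p, 17:p, 18:q, 19:p, 20:p edges: (0,11,e); (1,10,e); (6,11,e); (6,16,e); (6,19,e); (10,18,e); (10,19,e); (11,19,e); (12,19,e); (16,10,e); (16,11,e); (18,20,e); (19,0,e); (19,12,e); (19,17,e); (19,18,e); (20,1,e); (20,11,e)
final:
nodes: 0:p, 1:p, 6:p, 10:q, 11:q, 12:q, 16:p, 17:p, 18:q, 19:p, 20:p
edges: (0,11,e); (1,10,e); (6,11,e); (6,16,e); (6,19,e); (10,18,e); (10,19,e); (11,19,e); (12,19,e); (16,10,e); (16,11,e); (18,20,e); (19,0,e); (19,12,e); (19,17,e); (19,18,e); (20,1,e); (20,11,e)


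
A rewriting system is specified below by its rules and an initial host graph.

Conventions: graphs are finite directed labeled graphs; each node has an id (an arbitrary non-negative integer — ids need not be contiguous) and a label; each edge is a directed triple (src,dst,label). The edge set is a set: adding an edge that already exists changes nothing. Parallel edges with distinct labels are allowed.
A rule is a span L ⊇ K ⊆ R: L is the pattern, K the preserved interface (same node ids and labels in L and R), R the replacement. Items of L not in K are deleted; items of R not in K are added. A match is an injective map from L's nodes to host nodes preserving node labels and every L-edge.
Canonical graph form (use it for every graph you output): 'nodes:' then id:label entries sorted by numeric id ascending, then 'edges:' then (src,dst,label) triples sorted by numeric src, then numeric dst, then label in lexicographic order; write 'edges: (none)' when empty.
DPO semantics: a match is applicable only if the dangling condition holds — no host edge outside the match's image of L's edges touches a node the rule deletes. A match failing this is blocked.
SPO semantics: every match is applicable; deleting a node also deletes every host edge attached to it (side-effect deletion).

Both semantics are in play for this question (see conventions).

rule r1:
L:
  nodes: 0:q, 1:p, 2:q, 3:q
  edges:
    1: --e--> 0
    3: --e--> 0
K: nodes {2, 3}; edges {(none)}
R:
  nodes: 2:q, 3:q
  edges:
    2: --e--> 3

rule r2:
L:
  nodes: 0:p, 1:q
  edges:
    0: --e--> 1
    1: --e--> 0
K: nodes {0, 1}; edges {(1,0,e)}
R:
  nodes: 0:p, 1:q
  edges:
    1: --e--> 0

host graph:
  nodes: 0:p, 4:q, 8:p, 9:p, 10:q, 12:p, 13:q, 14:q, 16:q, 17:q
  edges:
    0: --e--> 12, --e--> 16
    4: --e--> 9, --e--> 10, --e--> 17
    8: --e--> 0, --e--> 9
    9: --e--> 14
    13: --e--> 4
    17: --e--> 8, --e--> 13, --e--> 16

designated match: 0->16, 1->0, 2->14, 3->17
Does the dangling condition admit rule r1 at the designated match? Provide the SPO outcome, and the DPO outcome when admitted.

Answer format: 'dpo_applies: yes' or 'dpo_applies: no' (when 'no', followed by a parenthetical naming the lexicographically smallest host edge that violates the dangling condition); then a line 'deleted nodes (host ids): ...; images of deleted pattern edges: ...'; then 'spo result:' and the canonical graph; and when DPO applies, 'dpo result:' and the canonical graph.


dpo_applies: no
(the rule deletes node 0, which keeps host edge (0,12,e) outside the match image — the dangling condition fails, DPO blocks; SPO proceeds and side-deletes such edges)
deleted nodes (host ids): 0, 16; images of deleted pattern edges: (0,16,e); (17,16,e)
spo result:
nodes: 4:q, 8:p, 9:p, 10:q, 12:p, 13:q, 14:q, 17:q
edges: (4,9,e); (4,10,e); (4,17,e); (8,9,e); (9,14,e); (13,4,e); (14,17,e); (17,8,e); (17,13,e)


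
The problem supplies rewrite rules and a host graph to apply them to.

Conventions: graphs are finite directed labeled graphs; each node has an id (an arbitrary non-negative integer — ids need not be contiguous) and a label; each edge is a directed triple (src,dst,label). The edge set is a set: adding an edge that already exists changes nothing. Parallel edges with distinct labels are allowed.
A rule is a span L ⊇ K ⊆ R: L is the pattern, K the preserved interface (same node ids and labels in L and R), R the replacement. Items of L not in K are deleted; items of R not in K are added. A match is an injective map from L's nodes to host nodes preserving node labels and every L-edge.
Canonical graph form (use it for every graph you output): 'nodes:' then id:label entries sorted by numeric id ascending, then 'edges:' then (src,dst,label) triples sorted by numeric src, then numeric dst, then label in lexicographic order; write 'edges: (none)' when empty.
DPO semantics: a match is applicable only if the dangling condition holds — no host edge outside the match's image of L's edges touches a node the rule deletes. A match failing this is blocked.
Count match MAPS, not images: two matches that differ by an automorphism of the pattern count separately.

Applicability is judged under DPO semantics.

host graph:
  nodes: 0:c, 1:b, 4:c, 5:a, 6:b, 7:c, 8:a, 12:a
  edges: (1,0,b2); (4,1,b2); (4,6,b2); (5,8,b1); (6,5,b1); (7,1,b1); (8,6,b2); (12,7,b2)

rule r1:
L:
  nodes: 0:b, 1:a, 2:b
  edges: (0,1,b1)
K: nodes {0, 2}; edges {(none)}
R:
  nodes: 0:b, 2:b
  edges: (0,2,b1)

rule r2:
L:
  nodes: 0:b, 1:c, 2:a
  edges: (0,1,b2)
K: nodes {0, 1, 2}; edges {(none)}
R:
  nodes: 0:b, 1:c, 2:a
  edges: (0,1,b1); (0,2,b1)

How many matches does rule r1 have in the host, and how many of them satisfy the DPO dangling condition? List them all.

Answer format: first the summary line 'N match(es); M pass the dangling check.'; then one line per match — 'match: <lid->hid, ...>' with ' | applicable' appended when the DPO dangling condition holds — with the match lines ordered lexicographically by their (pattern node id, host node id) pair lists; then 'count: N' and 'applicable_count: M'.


1 match(es); 0 pass the dangling check.
match: 0->6, 1->5, 2->1
count: 1
applicable_count: 0


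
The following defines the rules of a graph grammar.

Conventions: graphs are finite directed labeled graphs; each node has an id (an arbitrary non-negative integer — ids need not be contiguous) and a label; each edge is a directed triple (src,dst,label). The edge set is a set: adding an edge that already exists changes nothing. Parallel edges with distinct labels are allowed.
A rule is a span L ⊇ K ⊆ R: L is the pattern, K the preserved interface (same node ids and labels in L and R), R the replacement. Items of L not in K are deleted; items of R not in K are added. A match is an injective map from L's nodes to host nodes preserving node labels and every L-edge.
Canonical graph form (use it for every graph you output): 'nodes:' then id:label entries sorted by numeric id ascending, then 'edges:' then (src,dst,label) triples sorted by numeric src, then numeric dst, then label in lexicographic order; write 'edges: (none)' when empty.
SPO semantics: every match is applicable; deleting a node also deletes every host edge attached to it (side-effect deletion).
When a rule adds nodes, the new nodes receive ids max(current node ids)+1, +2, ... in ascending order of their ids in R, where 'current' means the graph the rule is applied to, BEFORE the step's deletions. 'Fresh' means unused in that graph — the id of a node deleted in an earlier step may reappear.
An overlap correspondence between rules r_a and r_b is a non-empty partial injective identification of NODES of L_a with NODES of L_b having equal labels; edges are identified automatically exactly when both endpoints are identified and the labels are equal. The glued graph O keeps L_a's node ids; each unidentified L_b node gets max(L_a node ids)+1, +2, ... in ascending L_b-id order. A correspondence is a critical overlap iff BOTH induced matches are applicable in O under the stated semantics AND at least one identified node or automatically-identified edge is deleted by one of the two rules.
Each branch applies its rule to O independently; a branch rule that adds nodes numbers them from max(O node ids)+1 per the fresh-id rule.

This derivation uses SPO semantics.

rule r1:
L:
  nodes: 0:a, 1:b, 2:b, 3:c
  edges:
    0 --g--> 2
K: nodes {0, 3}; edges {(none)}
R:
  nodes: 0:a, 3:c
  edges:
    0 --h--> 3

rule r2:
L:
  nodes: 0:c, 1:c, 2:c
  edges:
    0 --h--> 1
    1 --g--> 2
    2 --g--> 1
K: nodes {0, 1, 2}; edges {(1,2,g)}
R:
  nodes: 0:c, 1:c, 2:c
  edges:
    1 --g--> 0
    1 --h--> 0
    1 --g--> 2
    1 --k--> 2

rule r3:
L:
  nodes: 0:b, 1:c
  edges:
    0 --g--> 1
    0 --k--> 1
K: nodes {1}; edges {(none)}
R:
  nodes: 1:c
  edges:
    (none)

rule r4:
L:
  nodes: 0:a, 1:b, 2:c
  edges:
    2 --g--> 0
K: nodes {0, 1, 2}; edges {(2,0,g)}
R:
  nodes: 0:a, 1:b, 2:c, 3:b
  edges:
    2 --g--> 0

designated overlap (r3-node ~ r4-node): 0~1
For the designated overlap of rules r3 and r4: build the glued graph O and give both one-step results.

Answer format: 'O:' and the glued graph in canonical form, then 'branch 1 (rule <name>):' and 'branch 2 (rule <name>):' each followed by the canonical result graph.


O:
nodes: 0:b, 1:c, 2:a, 3:c
edges: (0,1,g); (0,1,k); (3,2,g)
branch 1 (rule r3):
nodes: 1:c, 2:a, 3:c
edges: (3,2,g)
branch 2 (rule r4):
nodes: 0:b, 1:c, 2:a, 3:c, 4:b
edges: (0,1,g); (0,1,k); (3,2,g)


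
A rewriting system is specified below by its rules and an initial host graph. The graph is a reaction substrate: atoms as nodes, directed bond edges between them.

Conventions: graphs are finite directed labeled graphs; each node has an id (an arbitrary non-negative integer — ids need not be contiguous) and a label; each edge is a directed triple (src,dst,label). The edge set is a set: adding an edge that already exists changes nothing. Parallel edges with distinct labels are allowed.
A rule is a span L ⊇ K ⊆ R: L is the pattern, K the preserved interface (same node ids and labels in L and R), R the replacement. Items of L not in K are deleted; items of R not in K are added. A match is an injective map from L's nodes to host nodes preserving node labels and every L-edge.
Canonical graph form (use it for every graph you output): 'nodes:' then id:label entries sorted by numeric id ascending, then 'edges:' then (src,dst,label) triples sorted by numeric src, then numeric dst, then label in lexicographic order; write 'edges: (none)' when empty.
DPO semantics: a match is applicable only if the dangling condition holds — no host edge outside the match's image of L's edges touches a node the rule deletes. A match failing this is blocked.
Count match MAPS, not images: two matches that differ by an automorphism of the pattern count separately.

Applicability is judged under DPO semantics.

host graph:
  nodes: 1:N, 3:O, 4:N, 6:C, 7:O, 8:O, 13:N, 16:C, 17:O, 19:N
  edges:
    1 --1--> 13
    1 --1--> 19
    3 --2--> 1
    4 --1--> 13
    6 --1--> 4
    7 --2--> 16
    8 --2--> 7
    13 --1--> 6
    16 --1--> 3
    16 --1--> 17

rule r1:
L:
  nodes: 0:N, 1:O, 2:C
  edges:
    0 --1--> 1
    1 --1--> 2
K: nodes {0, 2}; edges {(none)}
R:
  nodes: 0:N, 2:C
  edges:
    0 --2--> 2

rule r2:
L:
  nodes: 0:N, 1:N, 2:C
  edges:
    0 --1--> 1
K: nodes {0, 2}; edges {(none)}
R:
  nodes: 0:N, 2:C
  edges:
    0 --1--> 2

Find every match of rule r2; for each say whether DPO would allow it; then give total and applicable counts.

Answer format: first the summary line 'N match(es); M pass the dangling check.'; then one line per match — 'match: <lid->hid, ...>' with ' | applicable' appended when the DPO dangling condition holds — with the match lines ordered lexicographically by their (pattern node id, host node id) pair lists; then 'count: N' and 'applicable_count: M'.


6 match(es); 2 pass the dangling check.
match: 0->1, 1->13, 2->6
match: 0->1, 1->13, 2->16
match: 0->1, 1->19, 2->6 | applicable
match: 0->1, 1->19, 2->16 | applicable
match: 0->4, 1->13, 2->6
match: 0->4, 1->13, 2->16
count: 6
applicable_count: 2


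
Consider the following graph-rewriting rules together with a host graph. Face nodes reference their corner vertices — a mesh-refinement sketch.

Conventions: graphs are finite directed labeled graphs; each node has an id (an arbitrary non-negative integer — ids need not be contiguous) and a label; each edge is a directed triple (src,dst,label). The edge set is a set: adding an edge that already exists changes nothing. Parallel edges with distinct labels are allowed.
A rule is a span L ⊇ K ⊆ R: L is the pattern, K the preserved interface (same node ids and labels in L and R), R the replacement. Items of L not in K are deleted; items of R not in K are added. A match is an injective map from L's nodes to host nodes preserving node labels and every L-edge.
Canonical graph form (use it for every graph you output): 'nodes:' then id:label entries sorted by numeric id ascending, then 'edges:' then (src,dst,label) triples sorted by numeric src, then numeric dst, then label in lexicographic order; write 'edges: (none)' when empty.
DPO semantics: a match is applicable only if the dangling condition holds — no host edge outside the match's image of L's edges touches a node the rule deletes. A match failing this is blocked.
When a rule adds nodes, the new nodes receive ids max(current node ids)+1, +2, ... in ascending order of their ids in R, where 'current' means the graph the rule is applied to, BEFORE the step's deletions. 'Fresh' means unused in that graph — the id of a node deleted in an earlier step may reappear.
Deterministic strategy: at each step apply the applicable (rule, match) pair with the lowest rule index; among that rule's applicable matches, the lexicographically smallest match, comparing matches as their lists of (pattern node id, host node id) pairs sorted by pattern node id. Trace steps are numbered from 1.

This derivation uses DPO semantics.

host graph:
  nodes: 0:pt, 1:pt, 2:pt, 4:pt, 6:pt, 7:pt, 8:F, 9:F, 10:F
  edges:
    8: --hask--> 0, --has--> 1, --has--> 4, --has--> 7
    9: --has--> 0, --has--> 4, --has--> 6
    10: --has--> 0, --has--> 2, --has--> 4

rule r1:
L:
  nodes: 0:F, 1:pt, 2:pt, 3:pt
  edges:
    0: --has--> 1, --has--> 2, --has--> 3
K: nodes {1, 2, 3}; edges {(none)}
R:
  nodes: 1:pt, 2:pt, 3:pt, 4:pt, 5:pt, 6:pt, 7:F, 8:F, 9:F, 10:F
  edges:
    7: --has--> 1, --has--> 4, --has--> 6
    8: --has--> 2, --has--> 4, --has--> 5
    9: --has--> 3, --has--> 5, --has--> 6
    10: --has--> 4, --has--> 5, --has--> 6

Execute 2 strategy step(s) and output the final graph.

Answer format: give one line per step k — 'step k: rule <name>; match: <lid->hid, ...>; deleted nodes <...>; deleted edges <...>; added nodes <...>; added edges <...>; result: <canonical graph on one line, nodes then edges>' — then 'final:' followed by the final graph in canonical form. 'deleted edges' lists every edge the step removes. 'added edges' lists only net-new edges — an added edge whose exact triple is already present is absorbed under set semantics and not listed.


step 1: rule r1; match: 0->9, 1->0, 2->4, 3->6; deleted nodes 9; deleted edges (9,0,has); (9,4,has); (9,6,has); added nodes 11, 12, 13, 14, 15, 16, 17; added edges (14,0,has); (14,11,has); (14,13,has); (15,4,has); (15,11,has); (15,12,has); (16,6,has); (16,12,has); (16,13,has); (17,11,has); (17,12,has); (17,13,has); result: nodes: 0:pt, 1:pt, 2:pt, 4:pt, 6:pt, 7:pt, 8:F, 10:F, 11:pt, 12:pt, 13:pt, 14:F, 15:F, 16:F, 17:F edges: (8,0,hask); (8,1,has); (8,4,has); (8,7,has); (10,0,has); (10,2,has); (10,4,has); (14,0,has); (14,11,has); (14,13,has); (15,4,has); (15,11,has); (15,12,has); (16,6,has); (16,12,has); (16,13,has); (17,11,has); (17,12,has); (17,13,has)
step 2: rule r1; match: 0->10, 1->0, 2->2, 3->4; deleted nodes 10; deleted edges (10,0,has); (10,2,has); (10,4,has); added nodes 18, 19, 20, 21, 22, 23, 24; added edges (21,0,has); (21,18,has); (21,20,has); (22,2,has); (22,18,has); (22,19,has); (23,4,has); (23,19,has); (23,20,has); (24,18,has); (24,19,has); (24,20,has); result: nodes: 0:pt, 1:pt, 2:pt, 4:pt, 6:pt, 7:pt, 8:F, 11:pt, 12:pt, 13:pt, 14:F, 15:F, 16:F, 17:F, 18:pt, 19:pt, 20:pt, 21:F, 22:F, 23:F, 24:F edges: (8,0,hask); (8,1,has); (8,4,has); (8,7,has); (14,0,has); (14,11,has); (14,13,has); (15,4,has); (15,11,has); (15,12,has); (16,6,has); (16,12,has); (16,13,has); (17,11,has); (17,12,has); (17,13,has); (21,0,has); (21,18,has); (21,20,has); (22,2,has); (22,18,has); (22,19,has); (23,4,has); (23,19,has); (23,20,has); (24,18,has); (24,19,has); (24,20,has)
final:
nodes: 0:pt, 1:pt, 2:pt, 4:pt, 6:pt, 7:pt, 8:F, 11:pt, 12:pt, 13:pt, 14:F, 15:F, 16:F, 17:F, 18:pt, 19:pt, 20:pt, 21:F, 22:F, 23:F, 24:F
edges: (8,0,hask); (8,1,has); (8,4,has); (8,7,has); (14,0,has); (14,11,has); (14,13,has); (15,4,has); (15,11,has); (15,12,has); (16,6,has); (16,12,has); (16,13,has); (17,11,has); (17,12,has); (17,13,has); (21,0,has); (21,18,has); (21,20,has); (22,2,has); (22,18,has); (22,19,has); (23,4,has); (23,19,has); (23,20,has); (24,18,has); (24,19,has); (24,20,has)


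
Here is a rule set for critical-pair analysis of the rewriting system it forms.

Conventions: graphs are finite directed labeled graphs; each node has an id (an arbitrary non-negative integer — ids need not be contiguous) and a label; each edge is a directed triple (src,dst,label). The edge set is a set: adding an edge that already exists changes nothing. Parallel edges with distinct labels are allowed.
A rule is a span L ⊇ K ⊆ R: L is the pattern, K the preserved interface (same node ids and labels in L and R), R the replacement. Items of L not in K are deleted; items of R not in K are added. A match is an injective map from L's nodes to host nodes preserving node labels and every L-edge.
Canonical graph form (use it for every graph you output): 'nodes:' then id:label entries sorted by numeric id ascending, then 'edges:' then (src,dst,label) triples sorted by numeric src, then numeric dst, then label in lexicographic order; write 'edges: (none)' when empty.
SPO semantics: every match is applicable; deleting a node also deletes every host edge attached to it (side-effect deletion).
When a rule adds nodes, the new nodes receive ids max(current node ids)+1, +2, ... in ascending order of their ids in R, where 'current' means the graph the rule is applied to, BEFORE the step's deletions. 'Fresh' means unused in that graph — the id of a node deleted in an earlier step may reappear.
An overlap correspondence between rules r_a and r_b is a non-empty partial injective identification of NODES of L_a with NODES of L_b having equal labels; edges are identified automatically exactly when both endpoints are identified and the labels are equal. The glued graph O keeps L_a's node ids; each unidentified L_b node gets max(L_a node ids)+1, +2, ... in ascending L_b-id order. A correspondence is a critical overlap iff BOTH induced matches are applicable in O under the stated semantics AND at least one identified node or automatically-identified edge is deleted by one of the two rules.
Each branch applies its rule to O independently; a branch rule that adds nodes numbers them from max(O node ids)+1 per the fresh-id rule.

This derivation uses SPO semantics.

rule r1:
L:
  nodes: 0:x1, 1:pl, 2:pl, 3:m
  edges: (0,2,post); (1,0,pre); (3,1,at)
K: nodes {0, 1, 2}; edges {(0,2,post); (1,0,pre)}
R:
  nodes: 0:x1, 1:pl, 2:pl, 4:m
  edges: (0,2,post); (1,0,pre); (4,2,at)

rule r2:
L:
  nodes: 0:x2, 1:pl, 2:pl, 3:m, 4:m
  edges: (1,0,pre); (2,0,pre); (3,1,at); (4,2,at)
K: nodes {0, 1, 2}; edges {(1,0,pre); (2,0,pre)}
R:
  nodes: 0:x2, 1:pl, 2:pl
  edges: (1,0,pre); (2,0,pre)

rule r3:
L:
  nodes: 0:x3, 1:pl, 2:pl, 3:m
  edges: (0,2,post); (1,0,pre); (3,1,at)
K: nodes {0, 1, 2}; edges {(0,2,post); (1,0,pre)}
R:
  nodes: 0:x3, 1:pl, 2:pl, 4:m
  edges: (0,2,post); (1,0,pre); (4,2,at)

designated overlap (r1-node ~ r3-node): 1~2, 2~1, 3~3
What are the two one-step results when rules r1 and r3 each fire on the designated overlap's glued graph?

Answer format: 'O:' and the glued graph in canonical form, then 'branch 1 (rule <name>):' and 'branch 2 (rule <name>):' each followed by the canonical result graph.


O:
nodes: 0:x1, 1:pl, 2:pl, 3:m, 4:x3
edges: (0,2,post); (1,0,pre); (2,4,pre); (3,1,at); (3,2,at); (4,1,post)
branch 1 (rule r1):
nodes: 0:x1, 1:pl, 2:pl, 4:x3, 5:m
edges: (0,2,post); (1,0,pre); (2,4,pre); (4,1,post); (5,2,at)
branch 2 (rule r3):
nodes: 0:x1, 1:pl, 2:pl, 4:x3, 5:m
edges: (0,2,post); (1,0,pre); (2,4,pre); (4,1,post); (5,1,at)


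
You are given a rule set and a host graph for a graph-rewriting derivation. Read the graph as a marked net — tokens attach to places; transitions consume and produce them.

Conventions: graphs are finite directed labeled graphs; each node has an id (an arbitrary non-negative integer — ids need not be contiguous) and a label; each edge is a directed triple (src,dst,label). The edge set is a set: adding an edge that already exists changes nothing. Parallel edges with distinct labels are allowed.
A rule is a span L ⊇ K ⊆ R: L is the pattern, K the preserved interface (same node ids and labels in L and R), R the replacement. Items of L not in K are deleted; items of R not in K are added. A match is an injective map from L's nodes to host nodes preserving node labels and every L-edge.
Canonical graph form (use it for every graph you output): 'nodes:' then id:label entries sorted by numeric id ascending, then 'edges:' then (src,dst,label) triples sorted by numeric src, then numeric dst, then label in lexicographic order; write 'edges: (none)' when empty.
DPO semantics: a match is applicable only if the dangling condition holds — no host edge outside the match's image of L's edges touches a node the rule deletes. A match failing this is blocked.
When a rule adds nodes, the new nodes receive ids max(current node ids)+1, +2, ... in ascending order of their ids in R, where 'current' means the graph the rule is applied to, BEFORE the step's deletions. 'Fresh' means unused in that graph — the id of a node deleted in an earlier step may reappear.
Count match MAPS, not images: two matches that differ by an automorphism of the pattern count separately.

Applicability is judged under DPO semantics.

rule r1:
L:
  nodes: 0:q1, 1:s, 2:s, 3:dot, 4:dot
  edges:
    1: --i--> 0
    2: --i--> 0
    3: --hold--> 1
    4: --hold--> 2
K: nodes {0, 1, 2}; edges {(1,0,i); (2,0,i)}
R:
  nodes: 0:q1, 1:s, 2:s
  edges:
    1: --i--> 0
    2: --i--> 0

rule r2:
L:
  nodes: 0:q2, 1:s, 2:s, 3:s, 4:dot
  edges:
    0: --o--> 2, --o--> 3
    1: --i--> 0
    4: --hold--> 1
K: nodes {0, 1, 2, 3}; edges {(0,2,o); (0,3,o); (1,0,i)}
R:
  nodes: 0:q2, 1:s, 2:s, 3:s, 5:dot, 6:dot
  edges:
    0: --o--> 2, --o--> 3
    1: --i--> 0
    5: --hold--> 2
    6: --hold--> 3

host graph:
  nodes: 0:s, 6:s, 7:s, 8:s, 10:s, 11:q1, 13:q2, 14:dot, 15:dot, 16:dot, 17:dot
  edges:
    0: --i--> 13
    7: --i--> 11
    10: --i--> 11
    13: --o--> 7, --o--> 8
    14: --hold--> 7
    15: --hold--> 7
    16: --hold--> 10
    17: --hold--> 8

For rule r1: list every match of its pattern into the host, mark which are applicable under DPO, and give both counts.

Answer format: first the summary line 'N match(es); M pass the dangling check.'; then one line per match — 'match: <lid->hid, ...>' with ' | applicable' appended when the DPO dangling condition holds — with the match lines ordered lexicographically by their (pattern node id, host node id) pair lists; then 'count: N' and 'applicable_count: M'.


4 match(es); 4 pass the dangling check.
match: 0->11, 1->7, 2->10, 3->14, 4->16 | applicable
match: 0->11, 1->7, 2->10, 3->15, 4->16 | applicable
match: 0->11, 1->10, 2->7, 3->16, 4->14 | applicable
match: 0->11, 1->10, 2->7, 3->16, 4->15 | applicable
count: 4
applicable_count: 4
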